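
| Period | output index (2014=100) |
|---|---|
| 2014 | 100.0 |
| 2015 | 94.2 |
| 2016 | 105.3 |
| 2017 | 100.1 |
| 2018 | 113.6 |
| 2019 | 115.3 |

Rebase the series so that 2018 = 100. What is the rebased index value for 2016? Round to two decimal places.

92.69

Rebased(2016) = 105.3 / 113.6 × 100 = 92.6937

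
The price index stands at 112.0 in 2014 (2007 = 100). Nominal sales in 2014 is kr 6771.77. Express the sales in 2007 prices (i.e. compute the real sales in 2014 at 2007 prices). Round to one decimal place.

6046.2

Real = Nominal ÷ (Index/100) = 6771.77 ÷ (112.0/100)
     = 6771.77 ÷ 1.120 = 6046.2232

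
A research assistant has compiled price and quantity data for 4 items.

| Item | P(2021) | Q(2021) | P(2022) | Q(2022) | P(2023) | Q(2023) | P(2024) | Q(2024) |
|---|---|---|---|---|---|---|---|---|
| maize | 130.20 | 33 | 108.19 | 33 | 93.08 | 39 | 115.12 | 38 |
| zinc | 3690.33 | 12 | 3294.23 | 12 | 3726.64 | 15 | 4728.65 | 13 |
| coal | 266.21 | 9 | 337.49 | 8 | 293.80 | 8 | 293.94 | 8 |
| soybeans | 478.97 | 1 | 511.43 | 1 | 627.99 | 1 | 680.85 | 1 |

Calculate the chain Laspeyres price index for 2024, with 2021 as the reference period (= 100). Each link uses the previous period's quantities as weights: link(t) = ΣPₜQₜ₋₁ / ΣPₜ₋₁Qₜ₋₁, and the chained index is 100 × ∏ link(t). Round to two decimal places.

124.74

Link 2021→2022:
ΣP(2022)Q(2021) = 108.19×33 + 3294.23×12 + 337.49×9 + 511.43×1 = 3570.27 + 39530.76 + 3037.41 + 511.43 = 46649.87
ΣP(2021)Q(2021) = 130.20×33 + 3690.33×12 + 266.21×9 + 478.97×1 = 4296.6 + 44283.96 + 2395.89 + 478.97 = 51455.42
link = 46649.87/51455.42 = 0.906608
Link 2022→2023:
ΣP(2023)Q(2022) = 93.08×33 + 3726.64×12 + 293.80×8 + 627.99×1 = 3071.64 + 44719.68 + 2350.4 + 627.99 = 50769.71
ΣP(2022)Q(2022) = 108.19×33 + 3294.23×12 + 337.49×8 + 511.43×1 = 3570.27 + 39530.76 + 2699.92 + 511.43 = 46312.38
link = 50769.71/46312.38 = 1.096245
Link 2023→2024:
ΣP(2024)Q(2023) = 115.12×39 + 4728.65×15 + 293.94×8 + 680.85×1 = 4489.68 + 70929.75 + 2351.52 + 680.85 = 78451.8
ΣP(2023)Q(2023) = 93.08×39 + 3726.64×15 + 293.80×8 + 627.99×1 = 3630.12 + 55899.6 + 2350.4 + 627.99 = 62508.11
link = 78451.8/62508.11 = 1.255066
Chained index = 100 × 0.906608 × 1.096245 × 1.255066 = 124.7365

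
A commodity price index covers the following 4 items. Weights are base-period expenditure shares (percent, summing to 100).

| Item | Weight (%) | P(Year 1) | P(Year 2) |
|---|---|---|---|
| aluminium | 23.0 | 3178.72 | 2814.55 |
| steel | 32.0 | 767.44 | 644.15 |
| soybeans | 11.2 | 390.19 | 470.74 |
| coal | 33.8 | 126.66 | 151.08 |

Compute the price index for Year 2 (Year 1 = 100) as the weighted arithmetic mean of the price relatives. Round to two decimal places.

101.05

aluminium: 23.0 × (2814.55/3178.72) = 23.0 × 0.885435 = 20.3650
steel: 32.0 × (644.15/767.44) = 32.0 × 0.839349 = 26.8592
soybeans: 11.2 × (470.74/390.19) = 11.2 × 1.206438 = 13.5121
coal: 33.8 × (151.08/126.66) = 33.8 × 1.192800 = 40.3166
Index = Σ wᵢ·(p₁ᵢ/p₀ᵢ) = 20.3650 + 26.8592 + 13.5121 + 40.3166 = 101.0529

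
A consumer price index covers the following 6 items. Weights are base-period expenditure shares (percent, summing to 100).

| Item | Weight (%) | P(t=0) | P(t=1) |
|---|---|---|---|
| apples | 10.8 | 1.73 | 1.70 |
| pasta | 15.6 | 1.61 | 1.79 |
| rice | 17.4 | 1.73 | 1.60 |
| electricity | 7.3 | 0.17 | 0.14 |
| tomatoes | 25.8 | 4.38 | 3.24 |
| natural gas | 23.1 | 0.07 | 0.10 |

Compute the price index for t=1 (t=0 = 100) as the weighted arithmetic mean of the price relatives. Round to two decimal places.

102.15

apples: 10.8 × (1.70/1.73) = 10.8 × 0.982659 = 10.6127
pasta: 15.6 × (1.79/1.61) = 15.6 × 1.111801 = 17.3441
rice: 17.4 × (1.60/1.73) = 17.4 × 0.924855 = 16.0925
electricity: 7.3 × (0.14/0.17) = 7.3 × 0.823529 = 6.0118
tomatoes: 25.8 × (3.24/4.38) = 25.8 × 0.739726 = 19.0849
natural gas: 23.1 × (0.10/0.07) = 23.1 × 1.428571 = 33.0000
Index = Σ wᵢ·(p₁ᵢ/p₀ᵢ) = 10.6127 + 17.3441 + 16.0925 + 6.0118 + 19.0849 + 33.0000 = 102.1460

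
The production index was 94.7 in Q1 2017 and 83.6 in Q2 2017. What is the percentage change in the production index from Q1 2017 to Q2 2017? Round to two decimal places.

Change = (83.6 − 94.7) / 94.7 × 100
       = -11.1 / 94.7 × 100 = -11.7212%

-11.72%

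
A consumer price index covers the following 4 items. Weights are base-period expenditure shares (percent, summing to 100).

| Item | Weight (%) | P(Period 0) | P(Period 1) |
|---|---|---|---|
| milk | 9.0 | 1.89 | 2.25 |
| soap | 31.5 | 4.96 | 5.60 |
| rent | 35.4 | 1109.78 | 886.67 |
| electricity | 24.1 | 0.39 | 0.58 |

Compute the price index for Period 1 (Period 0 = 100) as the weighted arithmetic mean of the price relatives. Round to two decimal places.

110.40

milk: 9.0 × (2.25/1.89) = 9.0 × 1.190476 = 10.7143
soap: 31.5 × (5.60/4.96) = 31.5 × 1.129032 = 35.5645
rent: 35.4 × (886.67/1109.78) = 35.4 × 0.798960 = 28.2832
electricity: 24.1 × (0.58/0.39) = 24.1 × 1.487179 = 35.8410
Index = Σ wᵢ·(p₁ᵢ/p₀ᵢ) = 10.7143 + 35.5645 + 28.2832 + 35.8410 = 110.4030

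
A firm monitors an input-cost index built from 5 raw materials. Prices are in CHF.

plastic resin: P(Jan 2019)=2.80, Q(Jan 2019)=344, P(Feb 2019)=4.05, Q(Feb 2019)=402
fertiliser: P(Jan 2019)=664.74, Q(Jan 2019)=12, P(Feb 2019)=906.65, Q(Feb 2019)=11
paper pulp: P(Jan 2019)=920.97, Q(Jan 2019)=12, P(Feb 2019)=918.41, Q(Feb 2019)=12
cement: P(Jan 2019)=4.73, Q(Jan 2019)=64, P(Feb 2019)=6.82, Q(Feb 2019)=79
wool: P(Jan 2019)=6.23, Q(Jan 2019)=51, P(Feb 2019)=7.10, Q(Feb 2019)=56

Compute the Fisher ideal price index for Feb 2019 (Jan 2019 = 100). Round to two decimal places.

Laspeyres component (base-period weights):
ΣP(Feb 2019)Q(Jan 2019) = 4.05×344 + 906.65×12 + 918.41×12 + 6.82×64 + 7.10×51 = 1393.2 + 10879.8 + 11020.92 + 436.48 + 362.1 = 24092.5
ΣP(Jan 2019)Q(Jan 2019) = 2.80×344 + 664.74×12 + 920.97×12 + 4.73×64 + 6.23×51 = 963.2 + 7976.88 + 11051.64 + 302.72 + 317.73 = 20612.17
L = 24092.5 / 20612.17 × 100 = 116.8848
Paasche component (current-period weights):
ΣP(Feb 2019)Q(Feb 2019) = 4.05×402 + 906.65×11 + 918.41×12 + 6.82×79 + 7.10×56 = 1628.1 + 9973.15 + 11020.92 + 538.78 + 397.6 = 23558.55
ΣP(Jan 2019)Q(Feb 2019) = 2.80×402 + 664.74×11 + 920.97×12 + 4.73×79 + 6.23×56 = 1125.6 + 7312.14 + 11051.64 + 373.67 + 348.88 = 20211.93
P = 23558.55 / 20211.93 × 100 = 116.5576
Fisher = √(L × P) = √(116.8848 × 116.5576) = 116.7211

116.72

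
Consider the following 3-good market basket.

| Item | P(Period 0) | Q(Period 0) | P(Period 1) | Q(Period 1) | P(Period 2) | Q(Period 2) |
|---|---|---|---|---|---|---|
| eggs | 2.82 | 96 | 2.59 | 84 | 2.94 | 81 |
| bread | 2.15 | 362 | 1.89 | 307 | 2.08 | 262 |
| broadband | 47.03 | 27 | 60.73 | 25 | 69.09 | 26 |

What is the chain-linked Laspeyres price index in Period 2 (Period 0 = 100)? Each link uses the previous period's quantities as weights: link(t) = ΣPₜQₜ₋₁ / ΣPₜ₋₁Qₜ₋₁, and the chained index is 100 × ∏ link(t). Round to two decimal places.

Link Period 0→Period 1:
ΣP(Period 1)Q(Period 0) = 2.59×96 + 1.89×362 + 60.73×27 = 248.64 + 684.18 + 1639.71 = 2572.53
ΣP(Period 0)Q(Period 0) = 2.82×96 + 2.15×362 + 47.03×27 = 270.72 + 778.3 + 1269.81 = 2318.83
link = 2572.53/2318.83 = 1.109409
Link Period 1→Period 2:
ΣP(Period 2)Q(Period 1) = 2.94×84 + 2.08×307 + 69.09×25 = 246.96 + 638.56 + 1727.25 = 2612.77
ΣP(Period 1)Q(Period 1) = 2.59×84 + 1.89×307 + 60.73×25 = 217.56 + 580.23 + 1518.25 = 2316.04
link = 2612.77/2316.04 = 1.128120
Chained index = 100 × 1.109409 × 1.128120 = 125.1546

125.15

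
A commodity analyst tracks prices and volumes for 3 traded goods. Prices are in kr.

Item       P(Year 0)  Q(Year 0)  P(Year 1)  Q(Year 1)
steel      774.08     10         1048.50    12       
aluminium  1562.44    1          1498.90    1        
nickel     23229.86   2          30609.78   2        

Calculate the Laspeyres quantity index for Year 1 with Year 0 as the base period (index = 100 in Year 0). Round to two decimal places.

Laspeyres quantity index uses base-period prices as weights.
ΣP(Year 0)·Q(Year 1) = 774.08×12 + 1562.44×1 + 23229.86×2 = 9288.96 + 1562.44 + 46459.72 = 57311.12
ΣP(Year 0)·Q(Year 0) = 774.08×10 + 1562.44×1 + 23229.86×2 = 7740.8 + 1562.44 + 46459.72 = 55762.96
Index = 57311.12 / 55762.96 × 100 = 102.7763

102.78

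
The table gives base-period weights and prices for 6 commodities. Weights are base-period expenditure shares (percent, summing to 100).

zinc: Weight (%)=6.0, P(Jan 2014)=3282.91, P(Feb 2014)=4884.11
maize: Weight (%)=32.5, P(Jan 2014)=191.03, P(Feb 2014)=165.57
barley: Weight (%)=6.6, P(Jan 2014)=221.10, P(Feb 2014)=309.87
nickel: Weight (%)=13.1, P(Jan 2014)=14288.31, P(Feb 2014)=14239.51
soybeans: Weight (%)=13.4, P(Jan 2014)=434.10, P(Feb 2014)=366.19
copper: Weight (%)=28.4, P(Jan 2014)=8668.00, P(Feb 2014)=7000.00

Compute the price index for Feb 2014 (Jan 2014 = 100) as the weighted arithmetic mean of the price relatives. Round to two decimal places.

zinc: 6.0 × (4884.11/3282.91) = 6.0 × 1.487738 = 8.9264
maize: 32.5 × (165.57/191.03) = 32.5 × 0.866723 = 28.1685
barley: 6.6 × (309.87/221.10) = 6.6 × 1.401493 = 9.2499
nickel: 13.1 × (14239.51/14288.31) = 13.1 × 0.996585 = 13.0553
soybeans: 13.4 × (366.19/434.10) = 13.4 × 0.843561 = 11.3037
copper: 28.4 × (7000.00/8668.00) = 28.4 × 0.807568 = 22.9349
Index = Σ wᵢ·(p₁ᵢ/p₀ᵢ) = 8.9264 + 28.1685 + 9.2499 + 13.0553 + 11.3037 + 22.9349 = 93.6387

93.64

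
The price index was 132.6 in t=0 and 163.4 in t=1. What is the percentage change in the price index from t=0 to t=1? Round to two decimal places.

23.23%

Change = (163.4 − 132.6) / 132.6 × 100
       = 30.8 / 132.6 × 100 = 23.2278%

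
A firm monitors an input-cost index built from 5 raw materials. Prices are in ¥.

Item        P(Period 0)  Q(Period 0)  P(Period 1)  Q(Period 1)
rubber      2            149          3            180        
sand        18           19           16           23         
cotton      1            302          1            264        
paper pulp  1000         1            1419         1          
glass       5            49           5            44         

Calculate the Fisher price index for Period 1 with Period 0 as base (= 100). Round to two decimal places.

Laspeyres component (base-period weights):
ΣP(Period 1)Q(Period 0) = 3×149 + 16×19 + 1×302 + 1419×1 + 5×49 = 447 + 304 + 302 + 1419 + 245 = 2717
ΣP(Period 0)Q(Period 0) = 2×149 + 18×19 + 1×302 + 1000×1 + 5×49 = 298 + 342 + 302 + 1000 + 245 = 2187
L = 2717 / 2187 × 100 = 124.2341
Paasche component (current-period weights):
ΣP(Period 1)Q(Period 1) = 3×180 + 16×23 + 1×264 + 1419×1 + 5×44 = 540 + 368 + 264 + 1419 + 220 = 2811
ΣP(Period 0)Q(Period 1) = 2×180 + 18×23 + 1×264 + 1000×1 + 5×44 = 360 + 414 + 264 + 1000 + 220 = 2258
P = 2811 / 2258 × 100 = 124.4907
Fisher = √(L × P) = √(124.2341 × 124.4907) = 124.3623

124.36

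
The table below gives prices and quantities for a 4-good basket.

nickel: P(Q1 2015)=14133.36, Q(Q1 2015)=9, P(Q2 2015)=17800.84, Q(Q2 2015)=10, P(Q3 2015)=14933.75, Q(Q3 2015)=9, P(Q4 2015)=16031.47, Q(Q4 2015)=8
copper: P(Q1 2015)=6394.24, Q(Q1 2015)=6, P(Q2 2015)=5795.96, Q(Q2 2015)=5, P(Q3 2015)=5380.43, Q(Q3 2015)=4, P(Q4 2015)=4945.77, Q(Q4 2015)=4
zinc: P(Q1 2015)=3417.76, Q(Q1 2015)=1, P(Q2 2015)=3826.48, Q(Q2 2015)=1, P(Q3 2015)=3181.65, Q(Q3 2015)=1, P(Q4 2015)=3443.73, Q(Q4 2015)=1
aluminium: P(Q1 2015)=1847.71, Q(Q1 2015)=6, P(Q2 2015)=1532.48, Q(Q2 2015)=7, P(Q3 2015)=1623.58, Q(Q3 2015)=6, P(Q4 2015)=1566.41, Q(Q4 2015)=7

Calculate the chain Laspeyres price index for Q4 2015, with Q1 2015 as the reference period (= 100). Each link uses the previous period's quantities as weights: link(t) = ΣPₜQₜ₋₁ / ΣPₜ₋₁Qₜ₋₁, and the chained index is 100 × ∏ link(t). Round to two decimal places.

104.23

Link Q1 2015→Q2 2015:
ΣP(Q2 2015)Q(Q1 2015) = 17800.84×9 + 5795.96×6 + 3826.48×1 + 1532.48×6 = 160207.56 + 34775.76 + 3826.48 + 9194.88 = 208004.68
ΣP(Q1 2015)Q(Q1 2015) = 14133.36×9 + 6394.24×6 + 3417.76×1 + 1847.71×6 = 127200.24 + 38365.44 + 3417.76 + 11086.26 = 180069.7
link = 208004.68/180069.7 = 1.155134
Link Q2 2015→Q3 2015:
ΣP(Q3 2015)Q(Q2 2015) = 14933.75×10 + 5380.43×5 + 3181.65×1 + 1623.58×7 = 149337.5 + 26902.15 + 3181.65 + 11365.06 = 190786.36
ΣP(Q2 2015)Q(Q2 2015) = 17800.84×10 + 5795.96×5 + 3826.48×1 + 1532.48×7 = 178008.4 + 28979.8 + 3826.48 + 10727.36 = 221542.04
link = 190786.36/221542.04 = 0.861175
Link Q3 2015→Q4 2015:
ΣP(Q4 2015)Q(Q3 2015) = 16031.47×9 + 4945.77×4 + 3443.73×1 + 1566.41×6 = 144283.23 + 19783.08 + 3443.73 + 9398.46 = 176908.5
ΣP(Q3 2015)Q(Q3 2015) = 14933.75×9 + 5380.43×4 + 3181.65×1 + 1623.58×6 = 134403.75 + 21521.72 + 3181.65 + 9741.48 = 168848.6
link = 176908.5/168848.6 = 1.047734
Chained index = 100 × 1.155134 × 0.861175 × 1.047734 = 104.2257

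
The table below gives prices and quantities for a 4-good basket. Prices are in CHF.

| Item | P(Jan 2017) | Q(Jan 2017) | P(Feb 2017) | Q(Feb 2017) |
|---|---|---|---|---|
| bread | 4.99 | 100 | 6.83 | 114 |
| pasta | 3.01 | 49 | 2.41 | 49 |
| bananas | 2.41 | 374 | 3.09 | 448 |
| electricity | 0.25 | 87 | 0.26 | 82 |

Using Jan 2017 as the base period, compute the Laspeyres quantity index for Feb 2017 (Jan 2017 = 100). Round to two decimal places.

Laspeyres quantity index uses base-period prices as weights.
ΣP(Jan 2017)·Q(Feb 2017) = 4.99×114 + 3.01×49 + 2.41×448 + 0.25×82 = 568.86 + 147.49 + 1079.68 + 20.5 = 1816.53
ΣP(Jan 2017)·Q(Jan 2017) = 4.99×100 + 3.01×49 + 2.41×374 + 0.25×87 = 499 + 147.49 + 901.34 + 21.75 = 1569.58
Index = 1816.53 / 1569.58 × 100 = 115.7335

115.73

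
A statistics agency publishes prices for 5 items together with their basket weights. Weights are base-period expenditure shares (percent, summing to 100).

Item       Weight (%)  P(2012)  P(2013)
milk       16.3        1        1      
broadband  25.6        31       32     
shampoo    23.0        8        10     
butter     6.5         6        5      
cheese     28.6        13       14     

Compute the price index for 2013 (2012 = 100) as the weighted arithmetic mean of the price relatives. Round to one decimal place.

107.7

milk: 16.3 × (1/1) = 16.3 × 1.000000 = 16.3000
broadband: 25.6 × (32/31) = 25.6 × 1.032258 = 26.4258
shampoo: 23.0 × (10/8) = 23.0 × 1.250000 = 28.7500
butter: 6.5 × (5/6) = 6.5 × 0.833333 = 5.4167
cheese: 28.6 × (14/13) = 28.6 × 1.076923 = 30.8000
Index = Σ wᵢ·(p₁ᵢ/p₀ᵢ) = 16.3000 + 26.4258 + 28.7500 + 5.4167 + 30.8000 = 107.6925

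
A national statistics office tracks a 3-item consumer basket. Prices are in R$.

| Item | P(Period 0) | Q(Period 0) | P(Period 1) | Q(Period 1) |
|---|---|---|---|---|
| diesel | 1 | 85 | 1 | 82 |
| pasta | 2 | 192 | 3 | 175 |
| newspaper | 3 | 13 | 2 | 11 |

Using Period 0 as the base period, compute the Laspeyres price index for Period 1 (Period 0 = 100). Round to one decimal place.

Laspeyres price index uses base-period quantities as weights.
ΣP(Period 1)·Q(Period 0) = 1×85 + 3×192 + 2×13 = 85 + 576 + 26 = 687
ΣP(Period 0)·Q(Period 0) = 1×85 + 2×192 + 3×13 = 85 + 384 + 39 = 508
Index = 687 / 508 × 100 = 135.2362

135.2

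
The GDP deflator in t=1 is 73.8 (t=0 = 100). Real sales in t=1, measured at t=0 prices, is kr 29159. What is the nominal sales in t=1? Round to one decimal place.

Nominal = Real × (Index/100) = 29159 × (73.8/100)
        = 29159 × 0.738 = 21519.3420

21519.3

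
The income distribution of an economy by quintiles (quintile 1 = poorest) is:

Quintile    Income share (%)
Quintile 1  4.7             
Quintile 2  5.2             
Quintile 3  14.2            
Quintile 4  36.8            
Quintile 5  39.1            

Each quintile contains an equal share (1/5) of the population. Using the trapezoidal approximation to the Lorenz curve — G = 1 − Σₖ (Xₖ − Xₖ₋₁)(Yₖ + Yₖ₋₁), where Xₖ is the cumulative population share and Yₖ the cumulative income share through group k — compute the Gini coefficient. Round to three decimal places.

Cumulative income shares Yₖ: 0.0470, 0.0990, 0.2410, 0.6090, 1.0000
Σ (Xₖ−Xₖ₋₁)(Yₖ+Yₖ₋₁) = (1/5)(0.0470+0.0000) + (1/5)(0.0990+0.0470) + (1/5)(0.2410+0.0990) + (1/5)(0.6090+0.2410) + (1/5)(1.0000+0.6090)
  = 0.0094 + 0.0292 + 0.0680 + 0.1700 + 0.3218 = 0.5984
G = 1 − 0.5984 = 0.4016

0.402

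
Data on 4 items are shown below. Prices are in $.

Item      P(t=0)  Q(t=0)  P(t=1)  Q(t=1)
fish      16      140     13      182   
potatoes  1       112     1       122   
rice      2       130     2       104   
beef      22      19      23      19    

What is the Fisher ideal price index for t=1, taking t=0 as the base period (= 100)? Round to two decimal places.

86.18

Laspeyres component (base-period weights):
ΣP(t=1)Q(t=0) = 13×140 + 1×112 + 2×130 + 23×19 = 1820 + 112 + 260 + 437 = 2629
ΣP(t=0)Q(t=0) = 16×140 + 1×112 + 2×130 + 22×19 = 2240 + 112 + 260 + 418 = 3030
L = 2629 / 3030 × 100 = 86.7657
Paasche component (current-period weights):
ΣP(t=1)Q(t=1) = 13×182 + 1×122 + 2×104 + 23×19 = 2366 + 122 + 208 + 437 = 3133
ΣP(t=0)Q(t=1) = 16×182 + 1×122 + 2×104 + 22×19 = 2912 + 122 + 208 + 418 = 3660
P = 3133 / 3660 × 100 = 85.6011
Fisher = √(L × P) = √(86.7657 × 85.6011) = 86.1814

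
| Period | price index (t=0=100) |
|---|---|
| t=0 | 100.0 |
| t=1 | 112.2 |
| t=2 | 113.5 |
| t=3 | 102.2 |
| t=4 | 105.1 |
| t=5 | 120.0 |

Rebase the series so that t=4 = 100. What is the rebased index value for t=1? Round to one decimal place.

Rebased(t=1) = 112.2 / 105.1 × 100 = 106.7555

106.8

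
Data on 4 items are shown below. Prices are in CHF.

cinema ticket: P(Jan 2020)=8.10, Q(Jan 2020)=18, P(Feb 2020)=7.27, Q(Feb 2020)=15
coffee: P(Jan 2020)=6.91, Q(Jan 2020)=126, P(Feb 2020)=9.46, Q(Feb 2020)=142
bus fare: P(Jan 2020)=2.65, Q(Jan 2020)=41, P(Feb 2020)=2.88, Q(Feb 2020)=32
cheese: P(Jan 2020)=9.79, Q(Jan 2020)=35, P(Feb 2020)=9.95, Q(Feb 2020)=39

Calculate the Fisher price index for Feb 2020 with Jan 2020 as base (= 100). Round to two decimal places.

122.52

Laspeyres component (base-period weights):
ΣP(Feb 2020)Q(Jan 2020) = 7.27×18 + 9.46×126 + 2.88×41 + 9.95×35 = 130.86 + 1191.96 + 118.08 + 348.25 = 1789.15
ΣP(Jan 2020)Q(Jan 2020) = 8.10×18 + 6.91×126 + 2.65×41 + 9.79×35 = 145.8 + 870.66 + 108.65 + 342.65 = 1467.76
L = 1789.15 / 1467.76 × 100 = 121.8966
Paasche component (current-period weights):
ΣP(Feb 2020)Q(Feb 2020) = 7.27×15 + 9.46×142 + 2.88×32 + 9.95×39 = 109.05 + 1343.32 + 92.16 + 388.05 = 1932.58
ΣP(Jan 2020)Q(Feb 2020) = 8.10×15 + 6.91×142 + 2.65×32 + 9.79×39 = 121.5 + 981.22 + 84.8 + 381.81 = 1569.33
P = 1932.58 / 1569.33 × 100 = 123.1468
Fisher = √(L × P) = √(121.8966 × 123.1468) = 122.5201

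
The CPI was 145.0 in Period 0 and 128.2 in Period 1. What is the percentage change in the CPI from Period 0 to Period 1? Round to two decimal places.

Change = (128.2 − 145.0) / 145.0 × 100
       = -16.8 / 145.0 × 100 = -11.5862%

-11.59%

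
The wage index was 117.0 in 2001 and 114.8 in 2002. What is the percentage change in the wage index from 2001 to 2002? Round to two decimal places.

-1.88%

Change = (114.8 − 117.0) / 117.0 × 100
       = -2.2 / 117.0 × 100 = -1.8803%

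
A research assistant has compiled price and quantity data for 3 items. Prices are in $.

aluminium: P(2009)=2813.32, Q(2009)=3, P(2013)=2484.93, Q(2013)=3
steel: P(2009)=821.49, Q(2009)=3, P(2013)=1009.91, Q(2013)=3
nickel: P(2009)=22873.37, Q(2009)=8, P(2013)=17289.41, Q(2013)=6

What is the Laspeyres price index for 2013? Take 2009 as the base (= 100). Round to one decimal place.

76.7

Laspeyres price index uses base-period quantities as weights.
ΣP(2013)·Q(2009) = 2484.93×3 + 1009.91×3 + 17289.41×8 = 7454.79 + 3029.73 + 138315.28 = 148799.8
ΣP(2009)·Q(2009) = 2813.32×3 + 821.49×3 + 22873.37×8 = 8439.96 + 2464.47 + 182986.96 = 193891.39
Index = 148799.8 / 193891.39 × 100 = 76.7439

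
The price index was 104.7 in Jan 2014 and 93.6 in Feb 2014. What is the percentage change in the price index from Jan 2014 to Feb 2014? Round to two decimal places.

-10.60%

Change = (93.6 − 104.7) / 104.7 × 100
       = -11.1 / 104.7 × 100 = -10.6017%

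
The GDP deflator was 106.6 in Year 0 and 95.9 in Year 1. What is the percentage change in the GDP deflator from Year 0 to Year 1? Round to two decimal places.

Change = (95.9 − 106.6) / 106.6 × 100
       = -10.7 / 106.6 × 100 = -10.0375%

-10.04%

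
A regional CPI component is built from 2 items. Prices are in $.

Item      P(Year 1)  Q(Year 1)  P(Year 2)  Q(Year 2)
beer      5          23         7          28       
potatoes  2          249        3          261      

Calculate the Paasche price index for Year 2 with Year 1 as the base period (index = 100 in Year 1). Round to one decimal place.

Paasche price index uses current-period quantities as weights.
ΣP(Year 2)·Q(Year 2) = 7×28 + 3×261 = 196 + 783 = 979
ΣP(Year 1)·Q(Year 2) = 5×28 + 2×261 = 140 + 522 = 662
Index = 979 / 662 × 100 = 147.8852

147.9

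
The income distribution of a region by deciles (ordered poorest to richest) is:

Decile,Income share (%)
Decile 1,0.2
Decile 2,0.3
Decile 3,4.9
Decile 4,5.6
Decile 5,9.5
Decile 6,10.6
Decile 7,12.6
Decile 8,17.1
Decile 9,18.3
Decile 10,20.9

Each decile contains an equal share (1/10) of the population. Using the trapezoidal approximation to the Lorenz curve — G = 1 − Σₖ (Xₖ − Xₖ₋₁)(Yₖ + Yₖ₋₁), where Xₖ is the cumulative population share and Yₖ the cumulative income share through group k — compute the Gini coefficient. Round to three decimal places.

0.395

Cumulative income shares Yₖ: 0.0020, 0.0050, 0.0540, 0.1100, 0.2050, 0.3110, 0.4370, 0.6080, 0.7910, 1.0000
Σ (Xₖ−Xₖ₋₁)(Yₖ+Yₖ₋₁) = (1/10)(0.0020+0.0000) + (1/10)(0.0050+0.0020) + (1/10)(0.0540+0.0050) + (1/10)(0.1100+0.0540) + (1/10)(0.2050+0.1100) + (1/10)(0.3110+0.2050) + (1/10)(0.4370+0.3110) + (1/10)(0.6080+0.4370) + (1/10)(0.7910+0.6080) + (1/10)(1.0000+0.7910)
  = 0.0002 + 0.0007 + 0.0059 + 0.0164 + 0.0315 + 0.0516 + 0.0748 + 0.1045 + 0.1399 + 0.1791 = 0.6046
G = 1 − 0.6046 = 0.3954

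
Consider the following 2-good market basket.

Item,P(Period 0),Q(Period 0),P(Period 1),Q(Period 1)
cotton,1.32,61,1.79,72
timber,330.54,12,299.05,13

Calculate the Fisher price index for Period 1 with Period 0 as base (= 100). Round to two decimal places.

91.41

Laspeyres component (base-period weights):
ΣP(Period 1)Q(Period 0) = 1.79×61 + 299.05×12 = 109.19 + 3588.6 = 3697.79
ΣP(Period 0)Q(Period 0) = 1.32×61 + 330.54×12 = 80.52 + 3966.48 = 4047
L = 3697.79 / 4047 × 100 = 91.3711
Paasche component (current-period weights):
ΣP(Period 1)Q(Period 1) = 1.79×72 + 299.05×13 = 128.88 + 3887.65 = 4016.53
ΣP(Period 0)Q(Period 1) = 1.32×72 + 330.54×13 = 95.04 + 4297.02 = 4392.06
P = 4016.53 / 4392.06 × 100 = 91.4498
Fisher = √(L × P) = √(91.3711 × 91.4498) = 91.4105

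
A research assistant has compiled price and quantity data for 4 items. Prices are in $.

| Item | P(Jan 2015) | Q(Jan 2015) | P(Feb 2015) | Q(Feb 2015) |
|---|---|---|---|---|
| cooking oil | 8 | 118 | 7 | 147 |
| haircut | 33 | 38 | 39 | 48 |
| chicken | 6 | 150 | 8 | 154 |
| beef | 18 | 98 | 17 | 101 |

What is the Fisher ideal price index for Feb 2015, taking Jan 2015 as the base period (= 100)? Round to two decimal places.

Laspeyres component (base-period weights):
ΣP(Feb 2015)Q(Jan 2015) = 7×118 + 39×38 + 8×150 + 17×98 = 826 + 1482 + 1200 + 1666 = 5174
ΣP(Jan 2015)Q(Jan 2015) = 8×118 + 33×38 + 6×150 + 18×98 = 944 + 1254 + 900 + 1764 = 4862
L = 5174 / 4862 × 100 = 106.4171
Paasche component (current-period weights):
ΣP(Feb 2015)Q(Feb 2015) = 7×147 + 39×48 + 8×154 + 17×101 = 1029 + 1872 + 1232 + 1717 = 5850
ΣP(Jan 2015)Q(Feb 2015) = 8×147 + 33×48 + 6×154 + 18×101 = 1176 + 1584 + 924 + 1818 = 5502
P = 5850 / 5502 × 100 = 106.3250
Fisher = √(L × P) = √(106.4171 × 106.3250) = 106.3710

106.37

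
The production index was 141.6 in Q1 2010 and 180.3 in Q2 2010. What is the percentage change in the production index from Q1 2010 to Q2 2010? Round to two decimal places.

Change = (180.3 − 141.6) / 141.6 × 100
       = 38.7 / 141.6 × 100 = 27.3305%

27.33%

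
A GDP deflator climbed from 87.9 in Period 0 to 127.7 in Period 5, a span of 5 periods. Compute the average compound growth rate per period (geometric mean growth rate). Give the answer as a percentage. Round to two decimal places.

Growth factor = (127.7/87.9)^(1/5) = (1.452787)^(1/5) = 1.077557
Growth rate = 1.077557 − 1 = 0.077557 = 7.7557%

7.76%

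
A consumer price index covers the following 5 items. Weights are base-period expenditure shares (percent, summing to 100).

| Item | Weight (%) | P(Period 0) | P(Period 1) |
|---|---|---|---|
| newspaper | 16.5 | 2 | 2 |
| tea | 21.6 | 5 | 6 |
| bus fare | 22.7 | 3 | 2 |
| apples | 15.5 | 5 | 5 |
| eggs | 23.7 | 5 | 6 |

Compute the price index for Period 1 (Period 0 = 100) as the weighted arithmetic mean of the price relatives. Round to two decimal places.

101.49

newspaper: 16.5 × (2/2) = 16.5 × 1.000000 = 16.5000
tea: 21.6 × (6/5) = 21.6 × 1.200000 = 25.9200
bus fare: 22.7 × (2/3) = 22.7 × 0.666667 = 15.1333
apples: 15.5 × (5/5) = 15.5 × 1.000000 = 15.5000
eggs: 23.7 × (6/5) = 23.7 × 1.200000 = 28.4400
Index = Σ wᵢ·(p₁ᵢ/p₀ᵢ) = 16.5000 + 25.9200 + 15.1333 + 15.5000 + 28.4400 = 101.4933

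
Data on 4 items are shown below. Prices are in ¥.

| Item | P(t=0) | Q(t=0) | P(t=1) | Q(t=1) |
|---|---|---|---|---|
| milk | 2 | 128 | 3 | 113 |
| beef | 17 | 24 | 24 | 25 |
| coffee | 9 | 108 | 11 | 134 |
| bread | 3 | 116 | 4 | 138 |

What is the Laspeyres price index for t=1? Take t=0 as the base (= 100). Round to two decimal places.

Laspeyres price index uses base-period quantities as weights.
ΣP(t=1)·Q(t=0) = 3×128 + 24×24 + 11×108 + 4×116 = 384 + 576 + 1188 + 464 = 2612
ΣP(t=0)·Q(t=0) = 2×128 + 17×24 + 9×108 + 3×116 = 256 + 408 + 972 + 348 = 1984
Index = 2612 / 1984 × 100 = 131.6532

131.65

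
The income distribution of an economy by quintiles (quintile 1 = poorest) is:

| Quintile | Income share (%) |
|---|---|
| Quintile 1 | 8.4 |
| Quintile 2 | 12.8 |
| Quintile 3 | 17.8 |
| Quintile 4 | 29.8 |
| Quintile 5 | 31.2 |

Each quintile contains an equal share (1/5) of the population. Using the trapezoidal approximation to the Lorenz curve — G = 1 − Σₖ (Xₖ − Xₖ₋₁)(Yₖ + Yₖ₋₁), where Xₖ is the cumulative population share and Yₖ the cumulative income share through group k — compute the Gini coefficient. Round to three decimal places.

0.250

Cumulative income shares Yₖ: 0.0840, 0.2120, 0.3900, 0.6880, 1.0000
Σ (Xₖ−Xₖ₋₁)(Yₖ+Yₖ₋₁) = (1/5)(0.0840+0.0000) + (1/5)(0.2120+0.0840) + (1/5)(0.3900+0.2120) + (1/5)(0.6880+0.3900) + (1/5)(1.0000+0.6880)
  = 0.0168 + 0.0592 + 0.1204 + 0.2156 + 0.3376 = 0.7496
G = 1 − 0.7496 = 0.2504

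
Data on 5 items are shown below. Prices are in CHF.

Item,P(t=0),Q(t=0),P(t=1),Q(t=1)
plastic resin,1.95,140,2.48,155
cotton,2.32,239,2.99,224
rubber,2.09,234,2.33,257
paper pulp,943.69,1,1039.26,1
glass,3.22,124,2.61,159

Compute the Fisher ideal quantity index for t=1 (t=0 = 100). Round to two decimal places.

Laspeyres component (base-period weights):
ΣP(t=0)Q(t=1) = 1.95×155 + 2.32×224 + 2.09×257 + 943.69×1 + 3.22×159 = 302.25 + 519.68 + 537.13 + 943.69 + 511.98 = 2814.73
ΣP(t=0)Q(t=0) = 1.95×140 + 2.32×239 + 2.09×234 + 943.69×1 + 3.22×124 = 273 + 554.48 + 489.06 + 943.69 + 399.28 = 2659.51
L = 2814.73 / 2659.51 × 100 = 105.8364
Paasche component (current-period weights):
ΣP(t=1)Q(t=1) = 2.48×155 + 2.99×224 + 2.33×257 + 1039.26×1 + 2.61×159 = 384.4 + 669.76 + 598.81 + 1039.26 + 414.99 = 3107.22
ΣP(t=1)Q(t=0) = 2.48×140 + 2.99×239 + 2.33×234 + 1039.26×1 + 2.61×124 = 347.2 + 714.61 + 545.22 + 1039.26 + 323.64 = 2969.93
P = 3107.22 / 2969.93 × 100 = 104.6227
Fisher = √(L × P) = √(105.8364 × 104.6227) = 105.2278

105.23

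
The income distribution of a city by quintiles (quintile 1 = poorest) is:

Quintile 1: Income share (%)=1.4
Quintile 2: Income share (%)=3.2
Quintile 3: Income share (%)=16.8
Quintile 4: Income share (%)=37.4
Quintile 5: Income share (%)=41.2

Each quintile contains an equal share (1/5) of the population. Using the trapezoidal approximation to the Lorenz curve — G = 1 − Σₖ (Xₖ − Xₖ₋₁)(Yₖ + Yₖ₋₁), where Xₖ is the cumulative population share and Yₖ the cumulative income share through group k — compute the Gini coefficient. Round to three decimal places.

0.455

Cumulative income shares Yₖ: 0.0140, 0.0460, 0.2140, 0.5880, 1.0000
Σ (Xₖ−Xₖ₋₁)(Yₖ+Yₖ₋₁) = (1/5)(0.0140+0.0000) + (1/5)(0.0460+0.0140) + (1/5)(0.2140+0.0460) + (1/5)(0.5880+0.2140) + (1/5)(1.0000+0.5880)
  = 0.0028 + 0.0120 + 0.0520 + 0.1604 + 0.3176 = 0.5448
G = 1 − 0.5448 = 0.4552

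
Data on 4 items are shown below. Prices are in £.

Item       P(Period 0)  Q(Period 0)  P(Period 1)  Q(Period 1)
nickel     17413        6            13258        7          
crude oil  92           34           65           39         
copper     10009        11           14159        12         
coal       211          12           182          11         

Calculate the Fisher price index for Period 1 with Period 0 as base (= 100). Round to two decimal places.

Laspeyres component (base-period weights):
ΣP(Period 1)Q(Period 0) = 13258×6 + 65×34 + 14159×11 + 182×12 = 79548 + 2210 + 155749 + 2184 = 239691
ΣP(Period 0)Q(Period 0) = 17413×6 + 92×34 + 10009×11 + 211×12 = 104478 + 3128 + 110099 + 2532 = 220237
L = 239691 / 220237 × 100 = 108.8332
Paasche component (current-period weights):
ΣP(Period 1)Q(Period 1) = 13258×7 + 65×39 + 14159×12 + 182×11 = 92806 + 2535 + 169908 + 2002 = 267251
ΣP(Period 0)Q(Period 1) = 17413×7 + 92×39 + 10009×12 + 211×11 = 121891 + 3588 + 120108 + 2321 = 247908
P = 267251 / 247908 × 100 = 107.8025
Fisher = √(L × P) = √(108.8332 × 107.8025) = 108.3166

108.32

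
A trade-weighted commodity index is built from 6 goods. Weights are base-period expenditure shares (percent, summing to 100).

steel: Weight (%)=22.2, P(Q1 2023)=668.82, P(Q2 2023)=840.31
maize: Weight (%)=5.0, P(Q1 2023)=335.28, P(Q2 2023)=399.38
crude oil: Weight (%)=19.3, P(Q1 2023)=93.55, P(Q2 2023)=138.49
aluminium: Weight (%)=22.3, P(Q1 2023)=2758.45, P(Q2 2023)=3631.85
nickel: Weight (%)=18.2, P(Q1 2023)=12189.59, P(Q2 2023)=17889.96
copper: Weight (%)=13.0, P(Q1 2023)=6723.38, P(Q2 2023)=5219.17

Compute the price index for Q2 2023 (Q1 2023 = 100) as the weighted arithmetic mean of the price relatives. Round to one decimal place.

128.6

steel: 22.2 × (840.31/668.82) = 22.2 × 1.256407 = 27.8922
maize: 5.0 × (399.38/335.28) = 5.0 × 1.191183 = 5.9559
crude oil: 19.3 × (138.49/93.55) = 19.3 × 1.480385 = 28.5714
aluminium: 22.3 × (3631.85/2758.45) = 22.3 × 1.316627 = 29.3608
nickel: 18.2 × (17889.96/12189.59) = 18.2 × 1.467642 = 26.7111
copper: 13.0 × (5219.17/6723.38) = 13.0 × 0.776272 = 10.0915
Index = Σ wᵢ·(p₁ᵢ/p₀ᵢ) = 27.8922 + 5.9559 + 28.5714 + 29.3608 + 26.7111 + 10.0915 = 128.5830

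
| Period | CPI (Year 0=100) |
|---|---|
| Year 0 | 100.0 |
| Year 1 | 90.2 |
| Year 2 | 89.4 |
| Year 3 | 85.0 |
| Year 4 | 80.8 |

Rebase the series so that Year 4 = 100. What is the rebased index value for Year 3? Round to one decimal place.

Rebased(Year 3) = 85.0 / 80.8 × 100 = 105.1980

105.2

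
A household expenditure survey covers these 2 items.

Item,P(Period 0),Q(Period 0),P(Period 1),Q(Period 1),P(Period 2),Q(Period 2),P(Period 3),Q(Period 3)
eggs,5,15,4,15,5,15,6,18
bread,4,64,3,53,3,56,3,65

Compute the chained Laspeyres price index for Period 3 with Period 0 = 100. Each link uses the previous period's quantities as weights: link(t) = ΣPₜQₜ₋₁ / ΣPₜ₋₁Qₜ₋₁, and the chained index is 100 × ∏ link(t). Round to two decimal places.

Link Period 0→Period 1:
ΣP(Period 1)Q(Period 0) = 4×15 + 3×64 = 60 + 192 = 252
ΣP(Period 0)Q(Period 0) = 5×15 + 4×64 = 75 + 256 = 331
link = 252/331 = 0.761329
Link Period 1→Period 2:
ΣP(Period 2)Q(Period 1) = 5×15 + 3×53 = 75 + 159 = 234
ΣP(Period 1)Q(Period 1) = 4×15 + 3×53 = 60 + 159 = 219
link = 234/219 = 1.068493
Link Period 2→Period 3:
ΣP(Period 3)Q(Period 2) = 6×15 + 3×56 = 90 + 168 = 258
ΣP(Period 2)Q(Period 2) = 5×15 + 3×56 = 75 + 168 = 243
link = 258/243 = 1.061728
Chained index = 100 × 0.761329 × 1.068493 × 1.061728 = 86.3690

86.37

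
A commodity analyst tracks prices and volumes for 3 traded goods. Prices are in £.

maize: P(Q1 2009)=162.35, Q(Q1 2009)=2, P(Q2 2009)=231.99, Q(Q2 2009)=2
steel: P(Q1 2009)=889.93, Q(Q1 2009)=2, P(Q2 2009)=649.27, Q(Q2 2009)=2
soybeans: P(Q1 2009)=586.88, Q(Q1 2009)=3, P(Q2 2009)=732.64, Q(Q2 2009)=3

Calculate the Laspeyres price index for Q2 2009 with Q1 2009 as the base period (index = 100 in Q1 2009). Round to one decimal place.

Laspeyres price index uses base-period quantities as weights.
ΣP(Q2 2009)·Q(Q1 2009) = 231.99×2 + 649.27×2 + 732.64×3 = 463.98 + 1298.54 + 2197.92 = 3960.44
ΣP(Q1 2009)·Q(Q1 2009) = 162.35×2 + 889.93×2 + 586.88×3 = 324.7 + 1779.86 + 1760.64 = 3865.2
Index = 3960.44 / 3865.2 × 100 = 102.4640

102.5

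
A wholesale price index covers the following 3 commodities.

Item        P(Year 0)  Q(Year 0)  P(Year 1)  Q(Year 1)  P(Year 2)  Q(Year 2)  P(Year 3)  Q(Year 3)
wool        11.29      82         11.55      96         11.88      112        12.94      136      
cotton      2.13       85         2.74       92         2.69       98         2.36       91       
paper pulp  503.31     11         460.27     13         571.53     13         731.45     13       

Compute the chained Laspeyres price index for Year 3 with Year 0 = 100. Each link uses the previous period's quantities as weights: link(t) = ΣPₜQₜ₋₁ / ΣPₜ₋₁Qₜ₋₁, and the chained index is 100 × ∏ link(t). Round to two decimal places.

Link Year 0→Year 1:
ΣP(Year 1)Q(Year 0) = 11.55×82 + 2.74×85 + 460.27×11 = 947.1 + 232.9 + 5062.97 = 6242.97
ΣP(Year 0)Q(Year 0) = 11.29×82 + 2.13×85 + 503.31×11 = 925.78 + 181.05 + 5536.41 = 6643.24
link = 6242.97/6643.24 = 0.939748
Link Year 1→Year 2:
ΣP(Year 2)Q(Year 1) = 11.88×96 + 2.69×92 + 571.53×13 = 1140.48 + 247.48 + 7429.89 = 8817.85
ΣP(Year 1)Q(Year 1) = 11.55×96 + 2.74×92 + 460.27×13 = 1108.8 + 252.08 + 5983.51 = 7344.39
link = 8817.85/7344.39 = 1.200624
Link Year 2→Year 3:
ΣP(Year 3)Q(Year 2) = 12.94×112 + 2.36×98 + 731.45×13 = 1449.28 + 231.28 + 9508.85 = 11189.41
ΣP(Year 2)Q(Year 2) = 11.88×112 + 2.69×98 + 571.53×13 = 1330.56 + 263.62 + 7429.89 = 9024.07
link = 11189.41/9024.07 = 1.239952
Chained index = 100 × 0.939748 × 1.200624 × 1.239952 = 139.9017

139.90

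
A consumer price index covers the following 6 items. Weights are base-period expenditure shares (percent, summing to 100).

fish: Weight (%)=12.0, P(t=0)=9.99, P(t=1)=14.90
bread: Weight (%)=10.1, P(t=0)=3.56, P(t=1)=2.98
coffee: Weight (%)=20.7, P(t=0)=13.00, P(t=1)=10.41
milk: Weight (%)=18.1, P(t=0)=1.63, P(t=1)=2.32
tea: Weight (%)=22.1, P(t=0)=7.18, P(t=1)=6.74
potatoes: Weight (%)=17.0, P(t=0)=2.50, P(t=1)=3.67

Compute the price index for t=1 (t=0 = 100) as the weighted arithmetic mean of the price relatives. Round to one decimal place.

fish: 12.0 × (14.90/9.99) = 12.0 × 1.491491 = 17.8979
bread: 10.1 × (2.98/3.56) = 10.1 × 0.837079 = 8.4545
coffee: 20.7 × (10.41/13.00) = 20.7 × 0.800769 = 16.5759
milk: 18.1 × (2.32/1.63) = 18.1 × 1.423313 = 25.7620
tea: 22.1 × (6.74/7.18) = 22.1 × 0.938719 = 20.7457
potatoes: 17.0 × (3.67/2.50) = 17.0 × 1.468000 = 24.9560
Index = Σ wᵢ·(p₁ᵢ/p₀ᵢ) = 17.8979 + 8.4545 + 16.5759 + 25.7620 + 20.7457 + 24.9560 = 114.3920

114.4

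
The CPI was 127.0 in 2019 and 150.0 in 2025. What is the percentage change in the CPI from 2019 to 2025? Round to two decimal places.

18.11%

Change = (150.0 − 127.0) / 127.0 × 100
       = 23.0 / 127.0 × 100 = 18.1102%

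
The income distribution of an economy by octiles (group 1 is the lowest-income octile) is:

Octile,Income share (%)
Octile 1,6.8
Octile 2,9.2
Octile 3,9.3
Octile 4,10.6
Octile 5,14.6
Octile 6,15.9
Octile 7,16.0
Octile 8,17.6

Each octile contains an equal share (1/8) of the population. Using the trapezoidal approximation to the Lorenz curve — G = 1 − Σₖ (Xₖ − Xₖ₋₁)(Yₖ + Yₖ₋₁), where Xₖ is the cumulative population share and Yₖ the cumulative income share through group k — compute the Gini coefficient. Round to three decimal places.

Cumulative income shares Yₖ: 0.0680, 0.1600, 0.2530, 0.3590, 0.5050, 0.6640, 0.8240, 1.0000
Σ (Xₖ−Xₖ₋₁)(Yₖ+Yₖ₋₁) = (1/8)(0.0680+0.0000) + (1/8)(0.1600+0.0680) + (1/8)(0.2530+0.1600) + (1/8)(0.3590+0.2530) + (1/8)(0.5050+0.3590) + (1/8)(0.6640+0.5050) + (1/8)(0.8240+0.6640) + (1/8)(1.0000+0.8240)
  = 0.0085 + 0.0285 + 0.0516 + 0.0765 + 0.1080 + 0.1461 + 0.1860 + 0.2280 = 0.8333
G = 1 − 0.8333 = 0.1667

0.167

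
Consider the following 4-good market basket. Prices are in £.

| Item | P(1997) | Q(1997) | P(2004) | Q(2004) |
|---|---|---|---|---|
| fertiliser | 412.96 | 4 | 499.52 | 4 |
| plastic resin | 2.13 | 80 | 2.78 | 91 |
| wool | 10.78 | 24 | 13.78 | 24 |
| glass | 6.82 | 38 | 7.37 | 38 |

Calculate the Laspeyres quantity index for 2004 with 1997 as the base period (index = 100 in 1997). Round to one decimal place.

101.0

Laspeyres quantity index uses base-period prices as weights.
ΣP(1997)·Q(2004) = 412.96×4 + 2.13×91 + 10.78×24 + 6.82×38 = 1651.84 + 193.83 + 258.72 + 259.16 = 2363.55
ΣP(1997)·Q(1997) = 412.96×4 + 2.13×80 + 10.78×24 + 6.82×38 = 1651.84 + 170.4 + 258.72 + 259.16 = 2340.12
Index = 2363.55 / 2340.12 × 100 = 101.0012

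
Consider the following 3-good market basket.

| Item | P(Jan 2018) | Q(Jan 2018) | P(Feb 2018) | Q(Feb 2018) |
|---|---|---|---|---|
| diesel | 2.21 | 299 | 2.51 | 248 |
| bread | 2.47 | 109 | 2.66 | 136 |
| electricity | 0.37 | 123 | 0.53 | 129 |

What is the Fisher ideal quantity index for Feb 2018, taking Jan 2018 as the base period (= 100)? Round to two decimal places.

95.36

Laspeyres component (base-period weights):
ΣP(Jan 2018)Q(Feb 2018) = 2.21×248 + 2.47×136 + 0.37×129 = 548.08 + 335.92 + 47.73 = 931.73
ΣP(Jan 2018)Q(Jan 2018) = 2.21×299 + 2.47×109 + 0.37×123 = 660.79 + 269.23 + 45.51 = 975.53
L = 931.73 / 975.53 × 100 = 95.5101
Paasche component (current-period weights):
ΣP(Feb 2018)Q(Feb 2018) = 2.51×248 + 2.66×136 + 0.53×129 = 622.48 + 361.76 + 68.37 = 1052.61
ΣP(Feb 2018)Q(Jan 2018) = 2.51×299 + 2.66×109 + 0.53×123 = 750.49 + 289.94 + 65.19 = 1105.62
P = 1052.61 / 1105.62 × 100 = 95.2054
Fisher = √(L × P) = √(95.5101 × 95.2054) = 95.3576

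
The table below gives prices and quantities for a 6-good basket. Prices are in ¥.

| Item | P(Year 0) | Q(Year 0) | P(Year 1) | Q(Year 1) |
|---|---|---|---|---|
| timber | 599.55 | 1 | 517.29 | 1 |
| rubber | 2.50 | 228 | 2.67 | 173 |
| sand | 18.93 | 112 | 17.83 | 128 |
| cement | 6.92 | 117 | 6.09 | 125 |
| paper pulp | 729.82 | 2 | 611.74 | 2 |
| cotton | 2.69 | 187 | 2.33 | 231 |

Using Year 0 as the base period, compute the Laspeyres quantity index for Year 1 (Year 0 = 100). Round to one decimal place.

Laspeyres quantity index uses base-period prices as weights.
ΣP(Year 0)·Q(Year 1) = 599.55×1 + 2.50×173 + 18.93×128 + 6.92×125 + 729.82×2 + 2.69×231 = 599.55 + 432.5 + 2423.04 + 865 + 1459.64 + 621.39 = 6401.12
ΣP(Year 0)·Q(Year 0) = 599.55×1 + 2.50×228 + 18.93×112 + 6.92×117 + 729.82×2 + 2.69×187 = 599.55 + 570 + 2120.16 + 809.64 + 1459.64 + 503.03 = 6062.02
Index = 6401.12 / 6062.02 × 100 = 105.5938

105.6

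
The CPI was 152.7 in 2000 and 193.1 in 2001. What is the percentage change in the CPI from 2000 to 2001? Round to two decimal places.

26.46%

Change = (193.1 − 152.7) / 152.7 × 100
       = 40.4 / 152.7 × 100 = 26.4571%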